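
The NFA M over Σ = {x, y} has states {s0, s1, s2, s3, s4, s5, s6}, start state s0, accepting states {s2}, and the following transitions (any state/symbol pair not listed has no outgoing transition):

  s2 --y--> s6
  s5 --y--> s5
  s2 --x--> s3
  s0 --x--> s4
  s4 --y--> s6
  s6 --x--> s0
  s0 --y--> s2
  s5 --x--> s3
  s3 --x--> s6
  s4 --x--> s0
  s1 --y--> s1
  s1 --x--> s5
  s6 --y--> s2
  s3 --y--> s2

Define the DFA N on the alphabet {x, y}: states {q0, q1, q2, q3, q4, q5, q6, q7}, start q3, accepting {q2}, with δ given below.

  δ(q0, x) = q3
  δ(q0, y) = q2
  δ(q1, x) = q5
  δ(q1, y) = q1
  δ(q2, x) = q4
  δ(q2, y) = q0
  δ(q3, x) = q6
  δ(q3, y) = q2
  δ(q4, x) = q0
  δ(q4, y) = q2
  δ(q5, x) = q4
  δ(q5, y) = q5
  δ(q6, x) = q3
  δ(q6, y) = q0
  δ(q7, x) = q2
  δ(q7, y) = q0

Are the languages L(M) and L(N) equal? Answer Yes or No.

Yes

Exploring the product automaton M × N from the start pair (s0, q3), following both machines on each input symbol, reaches 5 state pairs: (s0, q3), (s4, q6), (s2, q2), (s6, q0), (s3, q4).
M accepts in {s2} and N accepts in {q2}. In every reachable pair the two components are either both accepting — (s2, q2) — or both non-accepting, so no string is accepted by exactly one of the machines: L(M) \ L(N) and L(N) \ L(M) are both empty.
Hence every string is accepted by M iff it is accepted by N, and the two languages coincide.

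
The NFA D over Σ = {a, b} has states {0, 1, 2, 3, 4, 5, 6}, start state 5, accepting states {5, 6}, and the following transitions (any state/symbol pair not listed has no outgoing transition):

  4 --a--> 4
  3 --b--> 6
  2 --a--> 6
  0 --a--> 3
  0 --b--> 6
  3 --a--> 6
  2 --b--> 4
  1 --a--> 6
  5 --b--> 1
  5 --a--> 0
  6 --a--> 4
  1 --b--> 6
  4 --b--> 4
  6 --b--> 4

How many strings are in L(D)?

The useful subgraph on states {0, 1, 3, 5, 6} is acyclic, so L(D) is finite; the longest accepting path visits 4 useful states, giving maximum string length 3.
Counting accepting paths from 5 by length: 1 of length 0, 3 of length 2, 2 of length 3. Total 6.

6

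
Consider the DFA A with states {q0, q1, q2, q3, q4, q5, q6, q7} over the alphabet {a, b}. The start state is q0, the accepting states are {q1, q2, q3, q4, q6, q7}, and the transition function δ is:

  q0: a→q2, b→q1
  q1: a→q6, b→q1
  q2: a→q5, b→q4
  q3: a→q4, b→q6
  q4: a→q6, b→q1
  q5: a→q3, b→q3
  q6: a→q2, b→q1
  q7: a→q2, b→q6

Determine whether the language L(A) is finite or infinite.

State q1 is reachable from the start and can reach an accepting state, and it lies on the cycle q1 → q1.
Traversing that cycle any number of times yields accepted strings of unbounded length, so the language is infinite.

infinite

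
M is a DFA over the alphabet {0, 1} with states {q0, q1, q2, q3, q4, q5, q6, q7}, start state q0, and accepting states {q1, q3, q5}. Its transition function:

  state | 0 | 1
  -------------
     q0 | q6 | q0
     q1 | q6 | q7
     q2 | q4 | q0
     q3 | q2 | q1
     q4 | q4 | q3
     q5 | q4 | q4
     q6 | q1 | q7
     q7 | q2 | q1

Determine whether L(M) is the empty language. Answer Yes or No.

The string 00 is accepted: the run q0 → q6 → q1 ends in the accepting state q1.
Since at least one string is accepted, L(M) is not empty.

No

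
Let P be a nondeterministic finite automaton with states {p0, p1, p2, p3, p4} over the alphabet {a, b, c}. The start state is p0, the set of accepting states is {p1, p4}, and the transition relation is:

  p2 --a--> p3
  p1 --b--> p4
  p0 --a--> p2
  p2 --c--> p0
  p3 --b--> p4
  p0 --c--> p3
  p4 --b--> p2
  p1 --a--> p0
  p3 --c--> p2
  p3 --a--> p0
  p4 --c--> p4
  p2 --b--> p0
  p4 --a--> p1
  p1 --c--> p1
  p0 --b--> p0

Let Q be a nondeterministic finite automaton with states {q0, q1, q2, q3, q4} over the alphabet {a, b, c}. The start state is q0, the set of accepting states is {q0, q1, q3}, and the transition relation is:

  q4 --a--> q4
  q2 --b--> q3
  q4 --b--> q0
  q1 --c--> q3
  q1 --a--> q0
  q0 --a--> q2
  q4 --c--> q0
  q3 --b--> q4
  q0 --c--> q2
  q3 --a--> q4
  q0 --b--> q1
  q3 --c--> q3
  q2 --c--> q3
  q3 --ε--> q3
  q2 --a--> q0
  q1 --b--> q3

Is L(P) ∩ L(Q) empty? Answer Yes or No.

The string cb is accepted by both P and Q.
Hence L(P) ∩ L(Q) ≠ ∅.

No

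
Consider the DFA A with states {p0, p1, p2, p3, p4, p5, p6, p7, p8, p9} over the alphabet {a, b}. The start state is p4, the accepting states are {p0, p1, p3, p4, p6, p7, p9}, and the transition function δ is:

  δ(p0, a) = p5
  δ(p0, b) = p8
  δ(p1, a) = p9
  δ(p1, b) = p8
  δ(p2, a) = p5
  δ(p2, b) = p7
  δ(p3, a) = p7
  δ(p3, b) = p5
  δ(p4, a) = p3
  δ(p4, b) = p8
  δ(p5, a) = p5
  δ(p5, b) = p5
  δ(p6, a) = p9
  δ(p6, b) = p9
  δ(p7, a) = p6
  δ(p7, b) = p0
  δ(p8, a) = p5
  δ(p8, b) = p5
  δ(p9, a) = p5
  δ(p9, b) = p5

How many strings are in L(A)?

The useful subgraph on states {p0, p3, p4, p6, p7, p9} is acyclic, so L(A) is finite; the longest accepting path visits 5 useful states, giving maximum string length 4.
Counting accepting paths from p4 by length: 1 of length 0, 1 of length 1, 1 of length 2, 2 of length 3, 2 of length 4. Total 7.

7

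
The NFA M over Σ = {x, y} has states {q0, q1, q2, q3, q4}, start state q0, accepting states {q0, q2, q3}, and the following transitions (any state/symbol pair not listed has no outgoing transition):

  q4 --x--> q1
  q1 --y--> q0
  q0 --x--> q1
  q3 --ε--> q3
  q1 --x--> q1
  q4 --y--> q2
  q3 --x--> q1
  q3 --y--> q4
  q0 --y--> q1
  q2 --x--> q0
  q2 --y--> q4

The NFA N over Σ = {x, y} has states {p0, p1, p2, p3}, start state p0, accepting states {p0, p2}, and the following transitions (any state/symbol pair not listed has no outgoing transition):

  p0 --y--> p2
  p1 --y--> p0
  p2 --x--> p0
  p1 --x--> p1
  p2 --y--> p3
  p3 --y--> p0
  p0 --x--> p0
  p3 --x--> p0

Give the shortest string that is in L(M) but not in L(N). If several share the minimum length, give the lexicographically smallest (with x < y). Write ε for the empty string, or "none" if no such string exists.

The string yy is accepted by M but not by N.
No shorter string lies in the difference, and yy is the lexicographically first length-2 string in L(M) \ L(N).

yy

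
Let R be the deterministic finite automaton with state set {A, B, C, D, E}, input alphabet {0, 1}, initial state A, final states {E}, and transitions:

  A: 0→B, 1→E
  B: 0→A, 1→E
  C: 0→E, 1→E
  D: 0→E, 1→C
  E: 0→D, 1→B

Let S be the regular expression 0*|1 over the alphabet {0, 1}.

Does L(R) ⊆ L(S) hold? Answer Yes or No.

The string 01 is in L(R) but not in L(S).
So L(R) ⊄ L(S).

No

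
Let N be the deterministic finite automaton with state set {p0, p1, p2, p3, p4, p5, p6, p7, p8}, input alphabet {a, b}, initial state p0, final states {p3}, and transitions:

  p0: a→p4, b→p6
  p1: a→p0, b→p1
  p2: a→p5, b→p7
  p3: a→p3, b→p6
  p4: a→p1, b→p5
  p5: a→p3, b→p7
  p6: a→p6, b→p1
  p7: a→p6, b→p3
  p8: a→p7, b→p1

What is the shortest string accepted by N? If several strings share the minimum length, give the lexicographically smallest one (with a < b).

aba

A breadth-first search from p0 reaches an accepting state first via the path p0 → p4 → p5 → p3 on input aba.
No string of length < 3 is accepted (BFS exhausts all shorter strings without reaching an accepting state), and aba is the lexicographically least accepting string of length 3.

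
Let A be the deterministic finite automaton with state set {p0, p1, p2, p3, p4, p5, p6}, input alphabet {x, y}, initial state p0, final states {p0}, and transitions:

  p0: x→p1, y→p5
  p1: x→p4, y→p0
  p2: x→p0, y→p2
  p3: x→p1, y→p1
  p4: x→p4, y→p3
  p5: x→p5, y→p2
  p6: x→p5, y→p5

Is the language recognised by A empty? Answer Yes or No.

No

The empty string ε is accepted: the run p0 ends in the accepting state p0.
Since at least one string is accepted, L(A) is not empty.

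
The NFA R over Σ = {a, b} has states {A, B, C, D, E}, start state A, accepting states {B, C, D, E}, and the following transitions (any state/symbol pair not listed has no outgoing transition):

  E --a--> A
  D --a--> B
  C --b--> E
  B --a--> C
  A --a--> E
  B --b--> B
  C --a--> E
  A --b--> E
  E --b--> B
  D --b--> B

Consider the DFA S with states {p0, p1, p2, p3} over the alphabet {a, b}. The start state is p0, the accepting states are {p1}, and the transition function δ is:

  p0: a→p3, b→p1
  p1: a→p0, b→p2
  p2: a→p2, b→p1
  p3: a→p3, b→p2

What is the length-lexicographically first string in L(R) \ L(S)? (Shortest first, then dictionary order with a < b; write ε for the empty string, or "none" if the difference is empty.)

The string a is accepted by R but not by S.
No shorter string lies in the difference, and a is the lexicographically first length-1 string in L(R) \ L(S).

a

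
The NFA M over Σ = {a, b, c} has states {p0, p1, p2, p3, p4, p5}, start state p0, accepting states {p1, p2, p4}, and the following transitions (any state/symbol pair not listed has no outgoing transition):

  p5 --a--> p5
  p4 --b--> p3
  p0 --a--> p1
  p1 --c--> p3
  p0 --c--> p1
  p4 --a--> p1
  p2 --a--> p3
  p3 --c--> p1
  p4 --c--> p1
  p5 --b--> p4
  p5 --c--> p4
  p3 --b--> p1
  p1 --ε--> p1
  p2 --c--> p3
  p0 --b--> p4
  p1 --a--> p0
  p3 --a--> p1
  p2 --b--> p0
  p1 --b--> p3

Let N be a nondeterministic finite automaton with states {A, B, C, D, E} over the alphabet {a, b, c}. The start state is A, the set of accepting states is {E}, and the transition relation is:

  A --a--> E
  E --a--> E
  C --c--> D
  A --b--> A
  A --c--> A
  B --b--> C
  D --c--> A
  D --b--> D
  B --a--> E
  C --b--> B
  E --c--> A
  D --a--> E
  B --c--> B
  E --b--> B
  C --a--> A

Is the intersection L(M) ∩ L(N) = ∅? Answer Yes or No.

No

The string a is accepted by both M and N.
Hence L(M) ∩ L(N) ≠ ∅.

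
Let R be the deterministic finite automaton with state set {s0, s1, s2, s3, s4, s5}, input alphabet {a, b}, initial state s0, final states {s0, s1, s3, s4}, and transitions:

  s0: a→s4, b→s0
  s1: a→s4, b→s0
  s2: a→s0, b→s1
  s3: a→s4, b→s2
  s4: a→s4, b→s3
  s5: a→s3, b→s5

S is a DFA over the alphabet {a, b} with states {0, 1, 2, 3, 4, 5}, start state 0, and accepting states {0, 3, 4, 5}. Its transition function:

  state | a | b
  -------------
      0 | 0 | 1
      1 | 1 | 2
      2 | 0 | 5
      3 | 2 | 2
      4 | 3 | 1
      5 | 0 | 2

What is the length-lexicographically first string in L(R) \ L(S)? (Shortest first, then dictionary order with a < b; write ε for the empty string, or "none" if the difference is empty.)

The string b is accepted by R but not by S.
No shorter string lies in the difference, and b is the lexicographically first length-1 string in L(R) \ L(S).

b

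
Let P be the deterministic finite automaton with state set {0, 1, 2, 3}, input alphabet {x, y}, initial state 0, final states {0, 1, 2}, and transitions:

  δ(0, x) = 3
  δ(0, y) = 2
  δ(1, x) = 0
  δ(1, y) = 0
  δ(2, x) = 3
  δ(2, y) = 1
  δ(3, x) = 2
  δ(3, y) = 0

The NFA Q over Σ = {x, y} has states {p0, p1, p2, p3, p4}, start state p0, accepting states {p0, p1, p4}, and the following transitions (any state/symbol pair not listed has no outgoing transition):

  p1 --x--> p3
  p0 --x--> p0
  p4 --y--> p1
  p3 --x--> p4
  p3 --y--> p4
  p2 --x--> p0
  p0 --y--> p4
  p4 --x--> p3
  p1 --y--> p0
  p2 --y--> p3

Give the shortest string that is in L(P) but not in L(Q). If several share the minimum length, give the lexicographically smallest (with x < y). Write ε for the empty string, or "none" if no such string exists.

The string yyx is accepted by P but not by Q.
No shorter string lies in the difference, and yyx is the lexicographically first length-3 string in L(P) \ L(Q).

yyx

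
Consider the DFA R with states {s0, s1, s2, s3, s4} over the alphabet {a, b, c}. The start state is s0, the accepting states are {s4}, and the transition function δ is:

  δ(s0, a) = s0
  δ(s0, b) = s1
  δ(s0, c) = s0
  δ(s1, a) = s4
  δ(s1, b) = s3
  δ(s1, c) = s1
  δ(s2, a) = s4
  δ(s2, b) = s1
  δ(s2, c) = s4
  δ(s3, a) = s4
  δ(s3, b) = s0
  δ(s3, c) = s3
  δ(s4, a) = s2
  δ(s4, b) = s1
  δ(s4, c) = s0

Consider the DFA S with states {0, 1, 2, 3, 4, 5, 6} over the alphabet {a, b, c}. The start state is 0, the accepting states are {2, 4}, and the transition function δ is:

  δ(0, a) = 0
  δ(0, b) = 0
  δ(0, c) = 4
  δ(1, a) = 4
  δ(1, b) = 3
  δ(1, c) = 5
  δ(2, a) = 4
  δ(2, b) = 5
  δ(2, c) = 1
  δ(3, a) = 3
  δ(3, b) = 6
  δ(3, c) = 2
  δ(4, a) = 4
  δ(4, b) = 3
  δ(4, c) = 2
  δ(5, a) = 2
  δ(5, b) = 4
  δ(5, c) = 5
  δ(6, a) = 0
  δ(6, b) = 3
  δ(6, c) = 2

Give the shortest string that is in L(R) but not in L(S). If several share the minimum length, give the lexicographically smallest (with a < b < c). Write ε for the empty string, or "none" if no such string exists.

The string ba is accepted by R but not by S.
No shorter string lies in the difference, and ba is the lexicographically first length-2 string in L(R) \ L(S).

ba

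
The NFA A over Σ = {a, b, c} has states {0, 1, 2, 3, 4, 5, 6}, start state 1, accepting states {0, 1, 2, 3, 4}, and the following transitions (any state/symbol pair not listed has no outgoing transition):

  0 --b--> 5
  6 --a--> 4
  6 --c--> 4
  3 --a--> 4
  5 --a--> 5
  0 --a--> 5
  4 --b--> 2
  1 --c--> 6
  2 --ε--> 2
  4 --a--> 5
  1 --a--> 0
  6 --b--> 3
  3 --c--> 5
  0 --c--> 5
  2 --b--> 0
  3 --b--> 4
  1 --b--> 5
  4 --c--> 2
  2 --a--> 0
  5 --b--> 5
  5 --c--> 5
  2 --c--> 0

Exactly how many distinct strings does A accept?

39

The useful subgraph on states {0, 1, 2, 3, 4, 6} is acyclic, so L(A) is finite; the longest accepting path visits 6 useful states, giving maximum string length 5.
Counting accepting paths from 1 by length: 1 of length 0, 1 of length 1, 3 of length 2, 6 of length 3, 16 of length 4, 12 of length 5. Total 39.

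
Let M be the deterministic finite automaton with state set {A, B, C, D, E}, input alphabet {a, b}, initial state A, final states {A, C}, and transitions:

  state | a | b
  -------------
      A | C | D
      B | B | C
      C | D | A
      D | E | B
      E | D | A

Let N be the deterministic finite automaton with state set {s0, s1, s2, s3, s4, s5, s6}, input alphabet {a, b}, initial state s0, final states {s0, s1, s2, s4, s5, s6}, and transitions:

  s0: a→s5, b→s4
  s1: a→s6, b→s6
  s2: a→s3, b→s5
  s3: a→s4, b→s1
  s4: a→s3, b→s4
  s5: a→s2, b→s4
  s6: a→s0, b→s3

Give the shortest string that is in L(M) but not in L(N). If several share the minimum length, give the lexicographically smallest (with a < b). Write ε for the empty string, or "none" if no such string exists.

aba

The string aba is accepted by M but not by N.
No shorter string lies in the difference, and aba is the lexicographically first length-3 string in L(M) \ L(N).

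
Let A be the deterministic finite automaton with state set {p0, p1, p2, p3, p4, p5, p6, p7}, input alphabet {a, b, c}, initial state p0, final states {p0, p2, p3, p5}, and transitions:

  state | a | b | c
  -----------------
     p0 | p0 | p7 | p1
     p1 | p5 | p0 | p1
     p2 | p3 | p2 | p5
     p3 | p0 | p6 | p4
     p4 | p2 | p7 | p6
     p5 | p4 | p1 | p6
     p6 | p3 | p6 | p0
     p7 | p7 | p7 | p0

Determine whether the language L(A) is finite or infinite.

infinite

State p0 is reachable from the start and can reach an accepting state, and it lies on the cycle p0 → p0.
Traversing that cycle any number of times yields accepted strings of unbounded length, so the language is infinite.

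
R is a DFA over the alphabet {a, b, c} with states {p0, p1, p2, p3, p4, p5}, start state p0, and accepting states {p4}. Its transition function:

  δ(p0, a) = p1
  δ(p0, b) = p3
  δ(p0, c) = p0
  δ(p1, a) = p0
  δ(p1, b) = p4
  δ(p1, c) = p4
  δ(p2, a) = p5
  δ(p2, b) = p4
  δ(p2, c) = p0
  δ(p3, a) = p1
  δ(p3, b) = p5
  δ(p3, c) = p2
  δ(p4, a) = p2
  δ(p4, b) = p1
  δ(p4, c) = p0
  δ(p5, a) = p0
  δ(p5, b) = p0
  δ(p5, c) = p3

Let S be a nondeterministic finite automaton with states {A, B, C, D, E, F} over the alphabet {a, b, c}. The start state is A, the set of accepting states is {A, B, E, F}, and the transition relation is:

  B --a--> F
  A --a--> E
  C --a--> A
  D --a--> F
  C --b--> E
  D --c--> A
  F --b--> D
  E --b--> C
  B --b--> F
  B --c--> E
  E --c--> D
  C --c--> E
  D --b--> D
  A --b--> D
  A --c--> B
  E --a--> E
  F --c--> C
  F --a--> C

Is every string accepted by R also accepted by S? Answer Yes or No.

No

The string ab is in L(R) but not in L(S).
So L(R) ⊄ L(S).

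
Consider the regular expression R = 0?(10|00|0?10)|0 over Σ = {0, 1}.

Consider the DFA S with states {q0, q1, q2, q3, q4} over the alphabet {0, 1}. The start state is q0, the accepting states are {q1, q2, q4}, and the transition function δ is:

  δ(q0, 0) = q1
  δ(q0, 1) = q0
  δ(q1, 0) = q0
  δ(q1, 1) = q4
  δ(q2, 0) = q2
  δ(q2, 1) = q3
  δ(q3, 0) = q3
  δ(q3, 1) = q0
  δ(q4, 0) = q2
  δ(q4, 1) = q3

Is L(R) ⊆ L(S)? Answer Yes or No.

The string 00 is in L(R) but not in L(S).
So L(R) ⊄ L(S).

No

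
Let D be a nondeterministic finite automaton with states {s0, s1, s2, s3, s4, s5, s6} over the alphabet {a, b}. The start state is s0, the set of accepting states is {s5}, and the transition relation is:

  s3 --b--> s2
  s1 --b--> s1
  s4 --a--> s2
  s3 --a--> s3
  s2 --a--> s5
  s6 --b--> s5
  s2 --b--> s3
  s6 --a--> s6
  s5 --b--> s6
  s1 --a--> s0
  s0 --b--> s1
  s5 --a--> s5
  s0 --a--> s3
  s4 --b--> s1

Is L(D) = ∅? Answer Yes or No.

No

The string aba is accepted: the run s0 → s3 → s2 → s5 ends in the accepting state s5.
Since at least one string is accepted, L(D) is not empty.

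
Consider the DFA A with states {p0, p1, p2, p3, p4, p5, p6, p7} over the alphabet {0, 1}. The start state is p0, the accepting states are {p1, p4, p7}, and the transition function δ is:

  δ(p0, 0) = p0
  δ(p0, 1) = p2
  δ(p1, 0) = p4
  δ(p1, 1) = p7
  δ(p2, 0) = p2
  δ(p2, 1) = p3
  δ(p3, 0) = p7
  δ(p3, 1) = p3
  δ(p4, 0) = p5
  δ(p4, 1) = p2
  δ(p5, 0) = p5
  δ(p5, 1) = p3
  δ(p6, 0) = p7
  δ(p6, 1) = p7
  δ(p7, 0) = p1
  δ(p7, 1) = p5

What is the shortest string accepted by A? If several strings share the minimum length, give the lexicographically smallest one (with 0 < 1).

110

A breadth-first search from p0 reaches an accepting state first via the path p0 → p2 → p3 → p7 on input 110.
No string of length < 3 is accepted (BFS exhausts all shorter strings without reaching an accepting state), and 110 is the lexicographically least accepting string of length 3.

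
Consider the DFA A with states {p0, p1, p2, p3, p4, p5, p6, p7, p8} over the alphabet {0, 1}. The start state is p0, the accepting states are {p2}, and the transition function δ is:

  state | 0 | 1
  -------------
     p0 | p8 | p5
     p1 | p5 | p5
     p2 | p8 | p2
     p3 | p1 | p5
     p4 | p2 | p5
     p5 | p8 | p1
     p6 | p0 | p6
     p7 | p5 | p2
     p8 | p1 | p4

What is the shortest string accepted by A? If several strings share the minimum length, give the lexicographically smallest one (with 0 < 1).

A breadth-first search from p0 reaches an accepting state first via the path p0 → p8 → p4 → p2 on input 010.
No string of length < 3 is accepted (BFS exhausts all shorter strings without reaching an accepting state), and 010 is the lexicographically least accepting string of length 3.

010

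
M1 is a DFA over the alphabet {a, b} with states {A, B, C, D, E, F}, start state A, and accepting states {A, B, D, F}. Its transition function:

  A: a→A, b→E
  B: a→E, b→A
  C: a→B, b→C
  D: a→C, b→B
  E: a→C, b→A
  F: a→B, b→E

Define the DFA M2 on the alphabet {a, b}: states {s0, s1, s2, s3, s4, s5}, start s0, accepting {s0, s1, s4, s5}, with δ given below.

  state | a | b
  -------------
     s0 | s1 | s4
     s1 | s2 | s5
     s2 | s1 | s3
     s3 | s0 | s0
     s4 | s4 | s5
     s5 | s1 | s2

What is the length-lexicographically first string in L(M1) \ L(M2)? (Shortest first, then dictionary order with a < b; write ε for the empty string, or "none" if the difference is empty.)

aa

The string aa is accepted by M1 but not by M2.
No shorter string lies in the difference, and aa is the lexicographically first length-2 string in L(M1) \ L(M2).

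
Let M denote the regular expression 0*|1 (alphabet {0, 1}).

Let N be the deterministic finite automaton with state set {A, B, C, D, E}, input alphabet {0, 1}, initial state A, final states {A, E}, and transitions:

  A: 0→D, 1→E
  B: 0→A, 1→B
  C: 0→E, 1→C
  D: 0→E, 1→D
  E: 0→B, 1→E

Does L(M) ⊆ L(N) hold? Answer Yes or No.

The string 0 is in L(M) but not in L(N).
So L(M) ⊄ L(N).

No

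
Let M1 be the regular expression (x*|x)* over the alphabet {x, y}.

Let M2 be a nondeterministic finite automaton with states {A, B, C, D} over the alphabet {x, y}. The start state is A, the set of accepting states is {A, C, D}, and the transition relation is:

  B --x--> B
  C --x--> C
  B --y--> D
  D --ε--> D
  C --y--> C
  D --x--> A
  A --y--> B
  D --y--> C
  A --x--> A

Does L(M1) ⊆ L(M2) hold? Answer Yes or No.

Yes

Converting the expression M1 to a DFA (subset construction, then merging equivalent states) gives the minimal DFA with states {r0, r1}, start state r0, accepting states {r0} and transitions r0: x→r0, y→r1; r1: x→r1, y→r1.
Exploring the product automaton M1 × M2 from the start pair (r0, A), following both machines on each input symbol, reaches 5 state pairs: (r0, A), (r1, B), (r1, D), (r1, A), (r1, C).
M1 accepts in {r0} and M2 accepts in {A, C, D}. The reachable pairs whose M1-component is accepting are (r0, A); in each of them the M2-component is accepting too, so the product for L(M1) \ L(M2) (M1-component accepting, M2-component rejecting) has no reachable accepting pair and the difference is empty.
Hence every string in L(M1) is also in L(M2).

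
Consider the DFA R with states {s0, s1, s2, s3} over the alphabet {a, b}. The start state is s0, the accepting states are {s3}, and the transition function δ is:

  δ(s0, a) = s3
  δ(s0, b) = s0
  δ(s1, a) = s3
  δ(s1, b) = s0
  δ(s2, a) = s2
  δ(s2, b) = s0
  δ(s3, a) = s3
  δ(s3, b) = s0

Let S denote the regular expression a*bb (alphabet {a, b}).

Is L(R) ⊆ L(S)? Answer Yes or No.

No

The string a is in L(R) but not in L(S).
So L(R) ⊄ L(S).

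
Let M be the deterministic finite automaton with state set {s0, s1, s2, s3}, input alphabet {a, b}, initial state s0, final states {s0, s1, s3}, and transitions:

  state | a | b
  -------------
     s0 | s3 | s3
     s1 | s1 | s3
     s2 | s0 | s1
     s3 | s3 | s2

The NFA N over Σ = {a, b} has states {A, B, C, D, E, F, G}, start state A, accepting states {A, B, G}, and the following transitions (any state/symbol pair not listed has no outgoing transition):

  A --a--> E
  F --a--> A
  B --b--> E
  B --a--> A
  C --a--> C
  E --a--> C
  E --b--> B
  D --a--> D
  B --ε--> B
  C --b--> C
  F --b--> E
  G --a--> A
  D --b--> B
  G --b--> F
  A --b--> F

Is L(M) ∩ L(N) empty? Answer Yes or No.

No

The empty string ε is accepted by both M and N.
Hence L(M) ∩ L(N) ≠ ∅.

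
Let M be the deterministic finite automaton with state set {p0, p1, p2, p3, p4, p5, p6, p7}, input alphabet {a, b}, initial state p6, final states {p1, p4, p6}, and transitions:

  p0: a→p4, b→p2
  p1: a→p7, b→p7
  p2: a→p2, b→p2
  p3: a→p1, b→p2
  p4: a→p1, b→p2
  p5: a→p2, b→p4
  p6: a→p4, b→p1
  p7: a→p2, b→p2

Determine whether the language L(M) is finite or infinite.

The useful states (reachable from p6 and able to reach an accepting state) are {p1, p4, p6}.
Restricted to these states the transition graph has no cycle, so every accepting path has bounded length and L is finite.

finite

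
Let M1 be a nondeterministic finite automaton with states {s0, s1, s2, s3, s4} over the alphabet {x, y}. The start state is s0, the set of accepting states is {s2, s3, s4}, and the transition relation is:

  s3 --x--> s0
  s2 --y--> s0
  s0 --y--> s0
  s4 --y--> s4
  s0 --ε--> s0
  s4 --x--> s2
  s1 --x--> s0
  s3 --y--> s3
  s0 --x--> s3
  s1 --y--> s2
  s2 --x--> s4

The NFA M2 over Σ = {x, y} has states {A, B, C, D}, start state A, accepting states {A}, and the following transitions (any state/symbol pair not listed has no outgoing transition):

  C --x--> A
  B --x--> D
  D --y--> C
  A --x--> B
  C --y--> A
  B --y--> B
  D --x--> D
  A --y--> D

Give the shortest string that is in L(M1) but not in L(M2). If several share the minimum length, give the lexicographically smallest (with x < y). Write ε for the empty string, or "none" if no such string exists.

x

The string x is accepted by M1 but not by M2.
No shorter string lies in the difference, and x is the lexicographically first length-1 string in L(M1) \ L(M2).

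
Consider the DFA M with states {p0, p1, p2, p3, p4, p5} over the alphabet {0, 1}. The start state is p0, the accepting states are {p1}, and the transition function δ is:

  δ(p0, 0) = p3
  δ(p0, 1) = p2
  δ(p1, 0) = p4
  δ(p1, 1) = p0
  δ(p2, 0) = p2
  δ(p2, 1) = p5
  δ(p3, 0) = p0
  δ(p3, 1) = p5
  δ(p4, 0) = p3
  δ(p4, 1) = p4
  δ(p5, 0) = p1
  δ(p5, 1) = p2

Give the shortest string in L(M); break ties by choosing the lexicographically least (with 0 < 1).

010

A breadth-first search from p0 reaches an accepting state first via the path p0 → p3 → p5 → p1 on input 010.
No string of length < 3 is accepted (BFS exhausts all shorter strings without reaching an accepting state), and 010 is the lexicographically least accepting string of length 3.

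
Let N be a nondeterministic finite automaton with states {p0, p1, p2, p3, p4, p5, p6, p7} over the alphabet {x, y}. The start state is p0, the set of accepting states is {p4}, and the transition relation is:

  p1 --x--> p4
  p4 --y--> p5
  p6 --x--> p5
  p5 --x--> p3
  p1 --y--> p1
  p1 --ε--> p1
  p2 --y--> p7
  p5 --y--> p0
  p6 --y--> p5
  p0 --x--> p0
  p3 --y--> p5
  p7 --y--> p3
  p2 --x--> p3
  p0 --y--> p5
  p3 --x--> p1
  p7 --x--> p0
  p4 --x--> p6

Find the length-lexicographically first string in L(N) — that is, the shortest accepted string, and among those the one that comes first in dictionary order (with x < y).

A breadth-first search from p0 reaches an accepting state first via the path p0 → p5 → p3 → p1 → p4 on input yxxx.
No string of length < 4 is accepted (BFS exhausts all shorter strings without reaching an accepting state), and yxxx is the lexicographically least accepting string of length 4.

yxxx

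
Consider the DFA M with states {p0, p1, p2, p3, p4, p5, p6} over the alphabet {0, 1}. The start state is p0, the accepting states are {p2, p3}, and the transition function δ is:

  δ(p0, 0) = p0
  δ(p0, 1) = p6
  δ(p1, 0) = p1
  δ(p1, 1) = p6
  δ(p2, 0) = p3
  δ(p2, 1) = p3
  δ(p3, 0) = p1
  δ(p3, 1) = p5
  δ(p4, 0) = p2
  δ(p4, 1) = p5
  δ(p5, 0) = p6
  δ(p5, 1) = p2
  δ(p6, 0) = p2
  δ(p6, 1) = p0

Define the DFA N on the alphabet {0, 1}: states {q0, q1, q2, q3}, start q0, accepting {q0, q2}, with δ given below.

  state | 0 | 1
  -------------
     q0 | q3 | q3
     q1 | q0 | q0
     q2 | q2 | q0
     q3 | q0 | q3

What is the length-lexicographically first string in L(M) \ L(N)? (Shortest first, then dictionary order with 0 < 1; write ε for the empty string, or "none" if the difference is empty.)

The string 100 is accepted by M but not by N.
No shorter string lies in the difference, and 100 is the lexicographically first length-3 string in L(M) \ L(N).

100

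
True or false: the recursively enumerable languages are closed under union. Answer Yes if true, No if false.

Yes

Simulate recognisers for L₁ and L₂ in parallel, alternating one step of each, and accept as soon as either accepts.
So the recursively enumerable languages are closed under union.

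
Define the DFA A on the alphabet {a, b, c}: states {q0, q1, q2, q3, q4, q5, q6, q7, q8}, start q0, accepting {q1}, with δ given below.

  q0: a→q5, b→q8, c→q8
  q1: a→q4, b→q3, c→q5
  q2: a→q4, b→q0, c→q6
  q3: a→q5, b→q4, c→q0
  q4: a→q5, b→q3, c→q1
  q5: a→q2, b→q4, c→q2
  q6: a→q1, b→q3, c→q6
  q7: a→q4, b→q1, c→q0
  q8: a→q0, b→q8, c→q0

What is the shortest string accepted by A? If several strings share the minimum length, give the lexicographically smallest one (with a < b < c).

abc

A breadth-first search from q0 reaches an accepting state first via the path q0 → q5 → q4 → q1 on input abc.
No string of length < 3 is accepted (BFS exhausts all shorter strings without reaching an accepting state), and abc is the lexicographically least accepting string of length 3.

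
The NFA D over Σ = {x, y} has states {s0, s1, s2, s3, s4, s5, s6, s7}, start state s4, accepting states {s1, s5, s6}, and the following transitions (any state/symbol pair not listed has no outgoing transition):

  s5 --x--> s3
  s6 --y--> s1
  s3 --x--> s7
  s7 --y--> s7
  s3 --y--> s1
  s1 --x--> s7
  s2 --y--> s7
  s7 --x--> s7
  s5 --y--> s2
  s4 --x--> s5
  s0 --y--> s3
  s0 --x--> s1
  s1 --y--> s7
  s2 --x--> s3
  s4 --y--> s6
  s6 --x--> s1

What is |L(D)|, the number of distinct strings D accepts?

6

The useful subgraph on states {s1, s2, s3, s4, s5, s6} is acyclic, so L(D) is finite; the longest accepting path visits 5 useful states, giving maximum string length 4.
Counting accepting paths from s4 by length: 2 of length 1, 2 of length 2, 1 of length 3, 1 of length 4. Total 6.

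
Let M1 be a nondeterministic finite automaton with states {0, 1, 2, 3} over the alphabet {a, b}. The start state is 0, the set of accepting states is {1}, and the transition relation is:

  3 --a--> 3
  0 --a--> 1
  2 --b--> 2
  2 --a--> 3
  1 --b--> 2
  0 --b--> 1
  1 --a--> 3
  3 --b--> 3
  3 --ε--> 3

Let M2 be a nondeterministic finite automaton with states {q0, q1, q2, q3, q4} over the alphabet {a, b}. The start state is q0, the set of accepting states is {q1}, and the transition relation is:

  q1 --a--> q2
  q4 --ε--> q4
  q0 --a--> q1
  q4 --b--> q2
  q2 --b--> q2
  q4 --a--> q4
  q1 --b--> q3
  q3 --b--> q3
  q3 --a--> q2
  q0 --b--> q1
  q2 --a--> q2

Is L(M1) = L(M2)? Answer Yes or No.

Exploring the product automaton M1 × M2 from the start pair (0, q0), following both machines on each input symbol, reaches 4 state pairs: (0, q0), (1, q1), (3, q2), (2, q3).
M1 accepts in {1} and M2 accepts in {q1}. In every reachable pair the two components are either both accepting — (1, q1) — or both non-accepting, so no string is accepted by exactly one of the machines: L(M1) \ L(M2) and L(M2) \ L(M1) are both empty.
Hence every string is accepted by M1 iff it is accepted by M2, and the two languages coincide.

Yes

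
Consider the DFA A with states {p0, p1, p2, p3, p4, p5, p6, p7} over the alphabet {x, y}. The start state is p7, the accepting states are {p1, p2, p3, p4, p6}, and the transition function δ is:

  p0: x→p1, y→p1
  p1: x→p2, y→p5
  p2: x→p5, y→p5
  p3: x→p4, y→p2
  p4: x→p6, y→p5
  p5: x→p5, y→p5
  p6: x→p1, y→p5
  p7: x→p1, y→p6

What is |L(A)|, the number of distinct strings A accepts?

The useful subgraph on states {p1, p2, p6, p7} is acyclic, so L(A) is finite; the longest accepting path visits 4 useful states, giving maximum string length 3.
Counting accepting paths from p7 by length: 2 of length 1, 2 of length 2, 1 of length 3. Total 5.

5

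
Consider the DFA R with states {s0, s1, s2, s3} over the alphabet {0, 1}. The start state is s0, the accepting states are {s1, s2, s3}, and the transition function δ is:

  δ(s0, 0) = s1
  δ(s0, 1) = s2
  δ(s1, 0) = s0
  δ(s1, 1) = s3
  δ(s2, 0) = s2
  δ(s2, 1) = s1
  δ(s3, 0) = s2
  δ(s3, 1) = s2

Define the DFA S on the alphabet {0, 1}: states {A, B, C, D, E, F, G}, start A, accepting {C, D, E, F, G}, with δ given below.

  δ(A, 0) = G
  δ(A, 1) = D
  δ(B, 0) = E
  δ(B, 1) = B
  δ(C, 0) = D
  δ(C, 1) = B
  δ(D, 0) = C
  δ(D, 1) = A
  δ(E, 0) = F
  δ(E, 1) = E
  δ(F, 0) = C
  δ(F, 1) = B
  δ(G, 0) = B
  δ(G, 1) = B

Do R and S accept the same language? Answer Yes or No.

The string 01 is accepted by R but rejected by S.
So L(R) ≠ L(S).

No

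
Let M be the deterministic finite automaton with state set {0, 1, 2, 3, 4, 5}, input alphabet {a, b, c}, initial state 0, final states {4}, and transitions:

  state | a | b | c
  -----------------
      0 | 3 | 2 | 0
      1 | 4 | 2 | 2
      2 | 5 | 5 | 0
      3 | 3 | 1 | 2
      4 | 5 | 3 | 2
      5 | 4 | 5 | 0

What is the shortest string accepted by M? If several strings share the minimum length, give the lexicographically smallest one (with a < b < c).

aba

A breadth-first search from 0 reaches an accepting state first via the path 0 → 3 → 1 → 4 on input aba.
No string of length < 3 is accepted (BFS exhausts all shorter strings without reaching an accepting state), and aba is the lexicographically least accepting string of length 3.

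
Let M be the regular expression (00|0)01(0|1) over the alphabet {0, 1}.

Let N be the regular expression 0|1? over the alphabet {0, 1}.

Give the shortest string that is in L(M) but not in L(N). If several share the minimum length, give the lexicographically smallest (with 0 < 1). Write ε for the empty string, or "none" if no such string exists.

The string 0010 is accepted by M but not by N.
No shorter string lies in the difference, and 0010 is the lexicographically first length-4 string in L(M) \ L(N).

0010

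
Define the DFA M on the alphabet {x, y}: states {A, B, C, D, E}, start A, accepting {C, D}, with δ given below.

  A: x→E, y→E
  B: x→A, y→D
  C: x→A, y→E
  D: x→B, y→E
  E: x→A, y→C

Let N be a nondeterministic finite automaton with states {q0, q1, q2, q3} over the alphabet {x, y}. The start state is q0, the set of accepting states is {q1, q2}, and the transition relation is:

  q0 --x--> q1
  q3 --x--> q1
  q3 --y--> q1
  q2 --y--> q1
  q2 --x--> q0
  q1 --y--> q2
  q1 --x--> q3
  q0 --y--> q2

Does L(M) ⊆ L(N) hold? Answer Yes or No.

Exploring the product automaton M × N from the start pair (A, q0), following both machines on each input symbol, reaches 6 state pairs: (A, q0), (E, q1), (E, q2), (A, q3), (C, q2), (C, q1).
M accepts in {C, D} and N accepts in {q1, q2}. The reachable pairs whose M-component is accepting are (C, q2), (C, q1); in each of them the N-component is accepting too, so the product for L(M) \ L(N) (M-component accepting, N-component rejecting) has no reachable accepting pair and the difference is empty.
Hence every string in L(M) is also in L(N).

Yes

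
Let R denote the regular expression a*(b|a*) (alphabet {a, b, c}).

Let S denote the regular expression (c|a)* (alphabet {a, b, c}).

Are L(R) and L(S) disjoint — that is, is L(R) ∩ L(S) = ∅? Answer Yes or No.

No

The empty string ε is accepted by both R and S.
Hence L(R) ∩ L(S) ≠ ∅.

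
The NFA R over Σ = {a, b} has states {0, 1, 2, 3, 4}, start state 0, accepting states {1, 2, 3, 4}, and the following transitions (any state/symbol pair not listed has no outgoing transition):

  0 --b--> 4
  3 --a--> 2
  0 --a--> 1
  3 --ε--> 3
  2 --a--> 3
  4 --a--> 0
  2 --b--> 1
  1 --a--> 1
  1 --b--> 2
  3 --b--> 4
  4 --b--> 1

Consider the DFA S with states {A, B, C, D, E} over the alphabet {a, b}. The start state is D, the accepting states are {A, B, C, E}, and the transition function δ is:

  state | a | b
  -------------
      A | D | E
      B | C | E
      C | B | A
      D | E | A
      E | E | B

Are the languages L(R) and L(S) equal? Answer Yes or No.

Yes

Exploring the product automaton R × S from the start pair (0, D), following both machines on each input symbol, reaches 5 state pairs: (0, D), (1, E), (4, A), (2, B), (3, C).
R accepts in {1, 2, 3, 4} and S accepts in {A, B, C, E}. In every reachable pair the two components are either both accepting — (1, E), (4, A), (2, B), (3, C) — or both non-accepting, so no string is accepted by exactly one of the machines: L(R) \ L(S) and L(S) \ L(R) are both empty.
Hence every string is accepted by R iff it is accepted by S, and the two languages coincide.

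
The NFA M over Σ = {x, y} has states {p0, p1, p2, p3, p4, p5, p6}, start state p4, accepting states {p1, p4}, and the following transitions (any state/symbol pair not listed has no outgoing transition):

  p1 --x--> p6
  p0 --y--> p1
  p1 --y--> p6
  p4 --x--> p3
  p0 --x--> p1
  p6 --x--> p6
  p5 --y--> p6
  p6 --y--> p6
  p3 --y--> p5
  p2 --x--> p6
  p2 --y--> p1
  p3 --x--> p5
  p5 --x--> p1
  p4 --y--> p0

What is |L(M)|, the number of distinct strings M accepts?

5

The useful subgraph on states {p0, p1, p3, p4, p5} is acyclic, so L(M) is finite; the longest accepting path visits 4 useful states, giving maximum string length 3.
Counting accepting paths from p4 by length: 1 of length 0, 2 of length 2, 2 of length 3. Total 5.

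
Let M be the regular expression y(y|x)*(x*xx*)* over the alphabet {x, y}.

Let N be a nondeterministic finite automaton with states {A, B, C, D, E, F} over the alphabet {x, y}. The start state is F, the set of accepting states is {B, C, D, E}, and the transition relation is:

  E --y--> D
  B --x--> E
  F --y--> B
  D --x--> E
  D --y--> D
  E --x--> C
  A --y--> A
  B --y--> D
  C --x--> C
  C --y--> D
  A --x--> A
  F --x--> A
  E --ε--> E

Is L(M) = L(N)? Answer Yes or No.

Converting the expression M to a DFA (subset construction, then merging equivalent states) gives the minimal DFA with states {m0, m1, m2}, start state m0, accepting states {m2} and transitions m0: x→m1, y→m2; m1: x→m1, y→m1; m2: x→m2, y→m2.
Exploring the product automaton M × N from the start pair (m0, F), following both machines on each input symbol, reaches 6 state pairs: (m0, F), (m1, A), (m2, B), (m2, E), (m2, D), (m2, C).
M accepts in {m2} and N accepts in {B, C, D, E}. In every reachable pair the two components are either both accepting — (m2, B), (m2, E), (m2, D), (m2, C) — or both non-accepting, so no string is accepted by exactly one of the machines: L(M) \ L(N) and L(N) \ L(M) are both empty.
Hence every string is accepted by M iff it is accepted by N, and the two languages coincide.

Yes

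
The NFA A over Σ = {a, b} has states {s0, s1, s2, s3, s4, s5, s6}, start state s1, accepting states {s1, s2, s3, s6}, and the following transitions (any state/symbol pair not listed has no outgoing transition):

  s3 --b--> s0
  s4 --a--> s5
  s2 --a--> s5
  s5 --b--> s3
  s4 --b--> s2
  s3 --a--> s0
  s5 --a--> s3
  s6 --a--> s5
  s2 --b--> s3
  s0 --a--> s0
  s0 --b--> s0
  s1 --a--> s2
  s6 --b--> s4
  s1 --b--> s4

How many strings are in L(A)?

11

The useful subgraph on states {s1, s2, s3, s4, s5} is acyclic, so L(A) is finite; the longest accepting path visits 5 useful states, giving maximum string length 4.
Counting accepting paths from s1 by length: 1 of length 0, 1 of length 1, 2 of length 2, 5 of length 3, 2 of length 4. Total 11.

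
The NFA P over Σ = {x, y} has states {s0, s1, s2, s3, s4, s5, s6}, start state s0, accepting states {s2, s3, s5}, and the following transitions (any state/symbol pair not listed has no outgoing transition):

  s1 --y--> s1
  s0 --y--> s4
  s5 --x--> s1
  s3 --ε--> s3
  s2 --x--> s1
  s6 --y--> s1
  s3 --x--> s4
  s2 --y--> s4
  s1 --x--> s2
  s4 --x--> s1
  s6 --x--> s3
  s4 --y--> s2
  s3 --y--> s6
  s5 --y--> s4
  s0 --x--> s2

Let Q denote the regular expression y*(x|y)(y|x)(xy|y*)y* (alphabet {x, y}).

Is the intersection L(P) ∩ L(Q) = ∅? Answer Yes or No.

No

The string yy is accepted by both P and Q.
Hence L(P) ∩ L(Q) ≠ ∅.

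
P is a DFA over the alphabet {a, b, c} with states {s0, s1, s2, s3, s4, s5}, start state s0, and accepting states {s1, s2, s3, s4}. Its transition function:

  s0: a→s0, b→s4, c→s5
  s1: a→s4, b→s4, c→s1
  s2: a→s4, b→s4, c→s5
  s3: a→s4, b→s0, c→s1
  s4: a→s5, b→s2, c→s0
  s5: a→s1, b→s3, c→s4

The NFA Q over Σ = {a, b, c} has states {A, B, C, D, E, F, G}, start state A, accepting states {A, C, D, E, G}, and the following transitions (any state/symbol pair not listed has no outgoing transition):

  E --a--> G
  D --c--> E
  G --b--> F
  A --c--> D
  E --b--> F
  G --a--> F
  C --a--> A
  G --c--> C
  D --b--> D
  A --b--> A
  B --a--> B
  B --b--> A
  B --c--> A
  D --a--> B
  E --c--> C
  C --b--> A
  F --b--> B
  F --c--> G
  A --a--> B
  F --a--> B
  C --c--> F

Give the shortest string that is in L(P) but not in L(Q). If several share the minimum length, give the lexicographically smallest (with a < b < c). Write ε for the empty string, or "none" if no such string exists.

ca

The string ca is accepted by P but not by Q.
No shorter string lies in the difference, and ca is the lexicographically first length-2 string in L(P) \ L(Q).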